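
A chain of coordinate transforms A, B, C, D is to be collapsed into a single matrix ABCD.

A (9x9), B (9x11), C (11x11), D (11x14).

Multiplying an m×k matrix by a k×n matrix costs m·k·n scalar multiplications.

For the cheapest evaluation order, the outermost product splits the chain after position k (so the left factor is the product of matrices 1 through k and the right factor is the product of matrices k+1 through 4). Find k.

Adjacent pairs: AB = 9·9·11 = 891; BC = 9·11·11 = 1089; CD = 11·11·14 = 1694.
Length 3: A..C: k=1: 0+1089+9·9·11=1980; k=2: 891+0+9·11·11=1980 → min 1980 | B..D: k=2: 0+1694+9·11·14=3080; k=3: 1089+0+9·11·14=2475 → min 2475.
Top-level splits: k=1: (A..A)·(B..D) → 0+2475+9·9·14 = 3609; k=2: (A..B)·(C..D) → 891+1694+9·11·14 = 3971; k=3: (A..C)·(D..D) → 1980+0+9·11·14 = 3366.
Best split is after C, i.e. k = 3.

3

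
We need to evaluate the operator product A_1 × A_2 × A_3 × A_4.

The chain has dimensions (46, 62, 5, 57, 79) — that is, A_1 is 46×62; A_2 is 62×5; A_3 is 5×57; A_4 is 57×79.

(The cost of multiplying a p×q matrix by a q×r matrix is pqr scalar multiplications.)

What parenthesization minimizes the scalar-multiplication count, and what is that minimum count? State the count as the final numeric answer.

54945

Adjacent pairs: A_1A_2 = 46·62·5 = 14260; A_2A_3 = 62·5·57 = 17670; A_3A_4 = 5·57·79 = 22515.
Length 3: A_1..A_3: k=1: 0+17670+46·62·57=180234; k=2: 14260+0+46·5·57=27370 → min 27370 | A_2..A_4: k=2: 0+22515+62·5·79=47005; k=3: 17670+0+62·57·79=296856 → min 47005.
Length 4: A_1..A_4: k=1: 0+47005+46·62·79=272313; k=2: 14260+22515+46·5·79=54945; k=3: 27370+0+46·57·79=234508 → min 54945.
Optimal parenthesization: ((A_1 × A_2) × (A_3 × A_4)) with cost 54945.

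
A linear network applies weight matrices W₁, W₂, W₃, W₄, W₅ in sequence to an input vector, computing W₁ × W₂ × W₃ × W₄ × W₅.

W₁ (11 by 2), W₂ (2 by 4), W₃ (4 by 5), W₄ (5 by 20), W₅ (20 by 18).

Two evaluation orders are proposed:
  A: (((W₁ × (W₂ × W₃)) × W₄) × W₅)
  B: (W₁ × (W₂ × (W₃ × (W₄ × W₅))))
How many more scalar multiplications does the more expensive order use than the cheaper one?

Order A = (((W₁ × (W₂ × W₃)) × W₄) × W₅): (W₂ × W₃): 2×4 by 4×5 → 2×5, cost 2·4·5 = 40; (W₁ × (W₂ × W₃)): 11×2 by 2×5 → 11×5, cost 11·2·5 = 110; cumulative 150; ((W₁ × (W₂ × W₃)) × W₄): 11×5 by 5×20 → 11×20, cost 11·5·20 = 1100; cumulative 1250; (((W₁ × (W₂ × W₃)) × W₄) × W₅): 11×20 by 20×18 → 11×18, cost 11·20·18 = 3960; cumulative 5210. Total 5210.
Order B = (W₁ × (W₂ × (W₃ × (W₄ × W₅)))): (W₄ × W₅): 5×20 by 20×18 → 5×18, cost 5·20·18 = 1800; (W₃ × (W₄ × W₅)): 4×5 by 5×18 → 4×18, cost 4·5·18 = 360; cumulative 2160; (W₂ × (W₃ × (W₄ × W₅))): 2×4 by 4×18 → 2×18, cost 2·4·18 = 144; cumulative 2304; (W₁ × (W₂ × (W₃ × (W₄ × W₅)))): 11×2 by 2×18 → 11×18, cost 11·2·18 = 396; cumulative 2700. Total 2700.
Difference: |5210 − 2700| = 2510.

2510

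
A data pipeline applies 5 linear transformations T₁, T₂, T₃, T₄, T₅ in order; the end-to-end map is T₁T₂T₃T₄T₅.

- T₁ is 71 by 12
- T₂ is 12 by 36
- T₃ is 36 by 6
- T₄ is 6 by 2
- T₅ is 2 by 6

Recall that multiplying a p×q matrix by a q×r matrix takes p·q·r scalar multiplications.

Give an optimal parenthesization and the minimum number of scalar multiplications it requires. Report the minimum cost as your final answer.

Adjacent pairs: T₁T₂ = 71·12·36 = 30672; T₂T₃ = 12·36·6 = 2592; T₃T₄ = 36·6·2 = 432; T₄T₅ = 6·2·6 = 72.
Length 3: T₁..T₃: k=1: 0+2592+71·12·6=7704; k=2: 30672+0+71·36·6=46008 → min 7704 | T₂..T₄: k=2: 0+432+12·36·2=1296; k=3: 2592+0+12·6·2=2736 → min 1296 | T₃..T₅: k=3: 0+72+36·6·6=1368; k=4: 432+0+36·2·6=864 → min 864.
Length 4: T₁..T₄: k=1: 0+1296+71·12·2=3000; k=2: 30672+432+71·36·2=36216; k=3: 7704+0+71·6·2=8556 → min 3000 | T₂..T₅: k=2: 0+864+12·36·6=3456; k=3: 2592+72+12·6·6=3096; k=4: 1296+0+12·2·6=1440 → min 1440.
Length 5: T₁..T₅: k=1: 0+1440+71·12·6=6552; k=2: 30672+864+71·36·6=46872; k=3: 7704+72+71·6·6=10332; k=4: 3000+0+71·2·6=3852 → min 3852.
Optimal parenthesization: ((T₁(T₂(T₃T₄)))T₅) with cost 3852.

3852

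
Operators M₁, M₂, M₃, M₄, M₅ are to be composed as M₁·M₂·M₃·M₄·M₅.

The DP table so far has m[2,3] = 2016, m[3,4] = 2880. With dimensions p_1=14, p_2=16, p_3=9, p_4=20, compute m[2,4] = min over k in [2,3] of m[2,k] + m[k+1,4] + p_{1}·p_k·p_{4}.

4536

m[2,4] = min over k∈[2,3] of m[2,k]+m[k+1,4]+p_{1}·p_k·p_{4}.
k=2: 0 + 2880 + 14·16·20 = 7360; k=3: 2016 + 0 + 14·9·20 = 4536.
Minimum: 4536 at k=3.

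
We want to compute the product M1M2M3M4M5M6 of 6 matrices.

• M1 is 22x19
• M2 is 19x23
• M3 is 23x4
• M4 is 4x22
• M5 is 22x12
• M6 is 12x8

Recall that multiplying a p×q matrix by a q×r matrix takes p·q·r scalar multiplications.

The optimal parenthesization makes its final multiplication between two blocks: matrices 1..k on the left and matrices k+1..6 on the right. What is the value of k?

3

Adjacent pairs: M1M2 = 22·19·23 = 9614; M2M3 = 19·23·4 = 1748; M3M4 = 23·4·22 = 2024; M4M5 = 4·22·12 = 1056; M5M6 = 22·12·8 = 2112.
Length 3: M1..M3: k=1: 0+1748+22·19·4=3420; k=2: 9614+0+22·23·4=11638 → min 3420 | M2..M4: k=2: 0+2024+19·23·22=11638; k=3: 1748+0+19·4·22=3420 → min 3420 | M3..M5: k=3: 0+1056+23·4·12=2160; k=4: 2024+0+23·22·12=8096 → min 2160 | M4..M6: k=4: 0+2112+4·22·8=2816; k=5: 1056+0+4·12·8=1440 → min 1440.
Length 4: M1..M4: k=1: 0+3420+22·19·22=12616; k=2: 9614+2024+22·23·22=22770; k=3: 3420+0+22·4·22=5356 → min 5356 | M2..M5: k=2: 0+2160+19·23·12=7404; k=3: 1748+1056+19·4·12=3716; k=4: 3420+0+19·22·12=8436 → min 3716 | M3..M6: k=3: 0+1440+23·4·8=2176; k=4: 2024+2112+23·22·8=8184; k=5: 2160+0+23·12·8=4368 → min 2176.
Length 5: M1..M5: k=1: 0+3716+22·19·12=8732; k=2: 9614+2160+22·23·12=17846; k=3: 3420+1056+22·4·12=5532; k=4: 5356+0+22·22·12=11164 → min 5532 | M2..M6: k=2: 0+2176+19·23·8=5672; k=3: 1748+1440+19·4·8=3796; k=4: 3420+2112+19·22·8=8876; k=5: 3716+0+19·12·8=5540 → min 3796.
Top-level splits: k=1: (M1..M1)·(M2..M6) → 0+3796+22·19·8 = 7140; k=2: (M1..M2)·(M3..M6) → 9614+2176+22·23·8 = 15838; k=3: (M1..M3)·(M4..M6) → 3420+1440+22·4·8 = 5564; k=4: (M1..M4)·(M5..M6) → 5356+2112+22·22·8 = 11340; k=5: (M1..M5)·(M6..M6) → 5532+0+22·12·8 = 7644.
Best split is after M3, i.e. k = 3.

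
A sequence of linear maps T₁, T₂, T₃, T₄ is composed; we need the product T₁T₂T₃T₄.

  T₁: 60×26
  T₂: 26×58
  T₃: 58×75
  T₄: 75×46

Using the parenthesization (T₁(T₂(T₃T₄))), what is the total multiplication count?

341228

(T₃T₄): 58×75 by 75×46 → 58×46, cost 58·75·46 = 200100
(T₂(T₃T₄)): 26×58 by 58×46 → 26×46, cost 26·58·46 = 69368; cumulative 269468
(T₁(T₂(T₃T₄))): 60×26 by 26×46 → 60×46, cost 60·26·46 = 71760; cumulative 341228
Total: 341228 scalar multiplications.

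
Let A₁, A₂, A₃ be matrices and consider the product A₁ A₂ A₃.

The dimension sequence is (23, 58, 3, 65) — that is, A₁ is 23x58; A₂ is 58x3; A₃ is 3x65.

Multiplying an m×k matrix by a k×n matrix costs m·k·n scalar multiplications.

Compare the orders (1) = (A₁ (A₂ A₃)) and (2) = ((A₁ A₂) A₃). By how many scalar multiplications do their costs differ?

Order (1) = (A₁ (A₂ A₃)): (A₂ A₃): 58×3 by 3×65 → 58×65, cost 58·3·65 = 11310; (A₁ (A₂ A₃)): 23×58 by 58×65 → 23×65, cost 23·58·65 = 86710; cumulative 98020. Total 98020.
Order (2) = ((A₁ A₂) A₃): (A₁ A₂): 23×58 by 58×3 → 23×3, cost 23·58·3 = 4002; ((A₁ A₂) A₃): 23×3 by 3×65 → 23×65, cost 23·3·65 = 4485; cumulative 8487. Total 8487.
Difference: |98020 − 8487| = 89533.

89533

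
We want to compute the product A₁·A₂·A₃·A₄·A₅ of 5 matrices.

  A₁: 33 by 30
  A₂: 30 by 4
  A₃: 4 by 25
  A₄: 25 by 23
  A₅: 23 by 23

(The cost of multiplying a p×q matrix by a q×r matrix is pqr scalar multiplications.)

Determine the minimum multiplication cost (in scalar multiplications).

Adjacent pairs: A₁A₂ = 33·30·4 = 3960; A₂A₃ = 30·4·25 = 3000; A₃A₄ = 4·25·23 = 2300; A₄A₅ = 25·23·23 = 13225.
Length 3: A₁..A₃: k=1: 0+3000+33·30·25=27750; k=2: 3960+0+33·4·25=7260 → min 7260 | A₂..A₄: k=2: 0+2300+30·4·23=5060; k=3: 3000+0+30·25·23=20250 → min 5060 | A₃..A₅: k=3: 0+13225+4·25·23=15525; k=4: 2300+0+4·23·23=4416 → min 4416.
Length 4: A₁..A₄: k=1: 0+5060+33·30·23=27830; k=2: 3960+2300+33·4·23=9296; k=3: 7260+0+33·25·23=26235 → min 9296 | A₂..A₅: k=2: 0+4416+30·4·23=7176; k=3: 3000+13225+30·25·23=33475; k=4: 5060+0+30·23·23=20930 → min 7176.
Length 5: A₁..A₅: k=1: 0+7176+33·30·23=29946; k=2: 3960+4416+33·4·23=11412; k=3: 7260+13225+33·25·23=39460; k=4: 9296+0+33·23·23=26753 → min 11412.
Optimal order: ((A₁·A₂)·((A₃·A₄)·A₅)) with cost 11412.

11412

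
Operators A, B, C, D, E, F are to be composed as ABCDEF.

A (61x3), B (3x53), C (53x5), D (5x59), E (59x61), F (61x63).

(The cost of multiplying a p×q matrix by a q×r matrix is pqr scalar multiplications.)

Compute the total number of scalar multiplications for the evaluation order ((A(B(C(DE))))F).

289445

(DE): 5×59 by 59×61 → 5×61, cost 5·59·61 = 17995
(C(DE)): 53×5 by 5×61 → 53×61, cost 53·5·61 = 16165; cumulative 34160
(B(C(DE))): 3×53 by 53×61 → 3×61, cost 3·53·61 = 9699; cumulative 43859
(A(B(C(DE)))): 61×3 by 3×61 → 61×61, cost 61·3·61 = 11163; cumulative 55022
((A(B(C(DE))))F): 61×61 by 61×63 → 61×63, cost 61·61·63 = 234423; cumulative 289445
Total: 289445 scalar multiplications.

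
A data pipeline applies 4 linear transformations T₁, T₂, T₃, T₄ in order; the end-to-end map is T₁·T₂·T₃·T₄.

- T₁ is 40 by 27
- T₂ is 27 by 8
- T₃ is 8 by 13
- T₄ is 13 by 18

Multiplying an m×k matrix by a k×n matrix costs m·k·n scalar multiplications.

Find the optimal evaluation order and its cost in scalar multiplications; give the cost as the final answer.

Adjacent pairs: T₁T₂ = 40·27·8 = 8640; T₂T₃ = 27·8·13 = 2808; T₃T₄ = 8·13·18 = 1872.
Length 3: T₁..T₃: k=1: 0+2808+40·27·13=16848; k=2: 8640+0+40·8·13=12800 → min 12800 | T₂..T₄: k=2: 0+1872+27·8·18=5760; k=3: 2808+0+27·13·18=9126 → min 5760.
Length 4: T₁..T₄: k=1: 0+5760+40·27·18=25200; k=2: 8640+1872+40·8·18=16272; k=3: 12800+0+40·13·18=22160 → min 16272.
Optimal parenthesization: ((T₁·T₂)·(T₃·T₄)) with cost 16272.

16272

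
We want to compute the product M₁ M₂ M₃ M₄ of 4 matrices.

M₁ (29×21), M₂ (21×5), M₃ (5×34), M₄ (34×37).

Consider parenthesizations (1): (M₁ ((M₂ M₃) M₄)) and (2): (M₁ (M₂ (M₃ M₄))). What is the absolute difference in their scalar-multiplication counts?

19813

Order (1) = (M₁ ((M₂ M₃) M₄)): (M₂ M₃): 21×5 by 5×34 → 21×34, cost 21·5·34 = 3570; ((M₂ M₃) M₄): 21×34 by 34×37 → 21×37, cost 21·34·37 = 26418; cumulative 29988; (M₁ ((M₂ M₃) M₄)): 29×21 by 21×37 → 29×37, cost 29·21·37 = 22533; cumulative 52521. Total 52521.
Order (2) = (M₁ (M₂ (M₃ M₄))): (M₃ M₄): 5×34 by 34×37 → 5×37, cost 5·34·37 = 6290; (M₂ (M₃ M₄)): 21×5 by 5×37 → 21×37, cost 21·5·37 = 3885; cumulative 10175; (M₁ (M₂ (M₃ M₄))): 29×21 by 21×37 → 29×37, cost 29·21·37 = 22533; cumulative 32708. Total 32708.
Difference: |52521 − 32708| = 19813.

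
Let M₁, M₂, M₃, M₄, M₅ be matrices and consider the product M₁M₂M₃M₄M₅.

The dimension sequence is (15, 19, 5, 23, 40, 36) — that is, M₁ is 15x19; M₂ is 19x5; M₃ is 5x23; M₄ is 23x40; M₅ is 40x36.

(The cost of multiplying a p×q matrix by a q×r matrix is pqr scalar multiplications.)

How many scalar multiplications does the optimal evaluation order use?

15925

Adjacent pairs: M₁M₂ = 15·19·5 = 1425; M₂M₃ = 19·5·23 = 2185; M₃M₄ = 5·23·40 = 4600; M₄M₅ = 23·40·36 = 33120.
Length 3: M₁..M₃: k=1: 0+2185+15·19·23=8740; k=2: 1425+0+15·5·23=3150 → min 3150 | M₂..M₄: k=2: 0+4600+19·5·40=8400; k=3: 2185+0+19·23·40=19665 → min 8400 | M₃..M₅: k=3: 0+33120+5·23·36=37260; k=4: 4600+0+5·40·36=11800 → min 11800.
Length 4: M₁..M₄: k=1: 0+8400+15·19·40=19800; k=2: 1425+4600+15·5·40=9025; k=3: 3150+0+15·23·40=16950 → min 9025 | M₂..M₅: k=2: 0+11800+19·5·36=15220; k=3: 2185+33120+19·23·36=51037; k=4: 8400+0+19·40·36=35760 → min 15220.
Length 5: M₁..M₅: k=1: 0+15220+15·19·36=25480; k=2: 1425+11800+15·5·36=15925; k=3: 3150+33120+15·23·36=48690; k=4: 9025+0+15·40·36=30625 → min 15925.
Optimal order: ((M₁M₂)((M₃M₄)M₅)) with cost 15925.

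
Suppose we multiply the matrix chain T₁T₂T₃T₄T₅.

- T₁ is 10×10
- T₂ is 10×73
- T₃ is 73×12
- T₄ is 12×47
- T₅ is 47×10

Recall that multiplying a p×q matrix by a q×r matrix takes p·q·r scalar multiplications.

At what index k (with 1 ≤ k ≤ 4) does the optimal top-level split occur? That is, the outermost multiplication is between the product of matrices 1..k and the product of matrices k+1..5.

Adjacent pairs: T₁T₂ = 10·10·73 = 7300; T₂T₃ = 10·73·12 = 8760; T₃T₄ = 73·12·47 = 41172; T₄T₅ = 12·47·10 = 5640.
Length 3: T₁..T₃: k=1: 0+8760+10·10·12=9960; k=2: 7300+0+10·73·12=16060 → min 9960 | T₂..T₄: k=2: 0+41172+10·73·47=75482; k=3: 8760+0+10·12·47=14400 → min 14400 | T₃..T₅: k=3: 0+5640+73·12·10=14400; k=4: 41172+0+73·47·10=75482 → min 14400.
Length 4: T₁..T₄: k=1: 0+14400+10·10·47=19100; k=2: 7300+41172+10·73·47=82782; k=3: 9960+0+10·12·47=15600 → min 15600 | T₂..T₅: k=2: 0+14400+10·73·10=21700; k=3: 8760+5640+10·12·10=15600; k=4: 14400+0+10·47·10=19100 → min 15600.
Top-level splits: k=1: (T₁..T₁)·(T₂..T₅) → 0+15600+10·10·10 = 16600; k=2: (T₁..T₂)·(T₃..T₅) → 7300+14400+10·73·10 = 29000; k=3: (T₁..T₃)·(T₄..T₅) → 9960+5640+10·12·10 = 16800; k=4: (T₁..T₄)·(T₅..T₅) → 15600+0+10·47·10 = 20300.
Best split is after T₁, i.e. k = 1.

1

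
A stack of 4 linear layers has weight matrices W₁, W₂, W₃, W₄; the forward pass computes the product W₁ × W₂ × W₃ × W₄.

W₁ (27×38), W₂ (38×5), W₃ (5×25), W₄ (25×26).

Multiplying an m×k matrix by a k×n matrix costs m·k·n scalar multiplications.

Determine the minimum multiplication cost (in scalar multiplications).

Adjacent pairs: W₁W₂ = 27·38·5 = 5130; W₂W₃ = 38·5·25 = 4750; W₃W₄ = 5·25·26 = 3250.
Length 3: W₁..W₃: k=1: 0+4750+27·38·25=30400; k=2: 5130+0+27·5·25=8505 → min 8505 | W₂..W₄: k=2: 0+3250+38·5·26=8190; k=3: 4750+0+38·25·26=29450 → min 8190.
Length 4: W₁..W₄: k=1: 0+8190+27·38·26=34866; k=2: 5130+3250+27·5·26=11890; k=3: 8505+0+27·25·26=26055 → min 11890.
Optimal order: ((W₁ × W₂) × (W₃ × W₄)) with cost 11890.

11890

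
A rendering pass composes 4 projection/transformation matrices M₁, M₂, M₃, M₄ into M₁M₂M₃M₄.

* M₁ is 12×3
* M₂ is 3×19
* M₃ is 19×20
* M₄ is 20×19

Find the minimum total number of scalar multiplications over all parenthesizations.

Adjacent pairs: M₁M₂ = 12·3·19 = 684; M₂M₃ = 3·19·20 = 1140; M₃M₄ = 19·20·19 = 7220.
Length 3: M₁..M₃: k=1: 0+1140+12·3·20=1860; k=2: 684+0+12·19·20=5244 → min 1860 | M₂..M₄: k=2: 0+7220+3·19·19=8303; k=3: 1140+0+3·20·19=2280 → min 2280.
Length 4: M₁..M₄: k=1: 0+2280+12·3·19=2964; k=2: 684+7220+12·19·19=12236; k=3: 1860+0+12·20·19=6420 → min 2964.
Optimal order: (M₁((M₂M₃)M₄)) with cost 2964.

2964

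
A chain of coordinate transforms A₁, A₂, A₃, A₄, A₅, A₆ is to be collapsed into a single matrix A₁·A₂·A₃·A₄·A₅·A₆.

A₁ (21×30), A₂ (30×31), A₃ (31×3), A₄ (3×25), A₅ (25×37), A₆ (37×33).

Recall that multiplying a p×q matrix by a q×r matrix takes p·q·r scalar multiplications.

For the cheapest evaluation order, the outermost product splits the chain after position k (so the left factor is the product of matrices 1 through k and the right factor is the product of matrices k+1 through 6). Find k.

Adjacent pairs: A₁A₂ = 21·30·31 = 19530; A₂A₃ = 30·31·3 = 2790; A₃A₄ = 31·3·25 = 2325; A₄A₅ = 3·25·37 = 2775; A₅A₆ = 25·37·33 = 30525.
Length 3: A₁..A₃: k=1: 0+2790+21·30·3=4680; k=2: 19530+0+21·31·3=21483 → min 4680 | A₂..A₄: k=2: 0+2325+30·31·25=25575; k=3: 2790+0+30·3·25=5040 → min 5040 | A₃..A₅: k=3: 0+2775+31·3·37=6216; k=4: 2325+0+31·25·37=31000 → min 6216 | A₄..A₆: k=4: 0+30525+3·25·33=33000; k=5: 2775+0+3·37·33=6438 → min 6438.
Length 4: A₁..A₄: k=1: 0+5040+21·30·25=20790; k=2: 19530+2325+21·31·25=38130; k=3: 4680+0+21·3·25=6255 → min 6255 | A₂..A₅: k=2: 0+6216+30·31·37=40626; k=3: 2790+2775+30·3·37=8895; k=4: 5040+0+30·25·37=32790 → min 8895 | A₃..A₆: k=3: 0+6438+31·3·33=9507; k=4: 2325+30525+31·25·33=58425; k=5: 6216+0+31·37·33=44067 → min 9507.
Length 5: A₁..A₅: k=1: 0+8895+21·30·37=32205; k=2: 19530+6216+21·31·37=49833; k=3: 4680+2775+21·3·37=9786; k=4: 6255+0+21·25·37=25680 → min 9786 | A₂..A₆: k=2: 0+9507+30·31·33=40197; k=3: 2790+6438+30·3·33=12198; k=4: 5040+30525+30·25·33=60315; k=5: 8895+0+30·37·33=45525 → min 12198.
Top-level splits: k=1: (A₁..A₁)·(A₂..A₆) → 0+12198+21·30·33 = 32988; k=2: (A₁..A₂)·(A₃..A₆) → 19530+9507+21·31·33 = 50520; k=3: (A₁..A₃)·(A₄..A₆) → 4680+6438+21·3·33 = 13197; k=4: (A₁..A₄)·(A₅..A₆) → 6255+30525+21·25·33 = 54105; k=5: (A₁..A₅)·(A₆..A₆) → 9786+0+21·37·33 = 35427.
Best split is after A₃, i.e. k = 3.

3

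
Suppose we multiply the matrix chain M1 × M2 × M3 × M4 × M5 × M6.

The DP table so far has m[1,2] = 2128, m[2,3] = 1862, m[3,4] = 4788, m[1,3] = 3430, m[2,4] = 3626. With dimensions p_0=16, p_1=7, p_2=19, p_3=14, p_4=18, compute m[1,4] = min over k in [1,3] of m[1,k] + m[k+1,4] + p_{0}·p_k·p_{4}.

5642

m[1,4] = min over k∈[1,3] of m[1,k]+m[k+1,4]+p_{0}·p_k·p_{4}.
k=1: 0 + 3626 + 16·7·18 = 5642; k=2: 2128 + 4788 + 16·19·18 = 12388; k=3: 3430 + 0 + 16·14·18 = 7462.
Minimum: 5642 at k=1.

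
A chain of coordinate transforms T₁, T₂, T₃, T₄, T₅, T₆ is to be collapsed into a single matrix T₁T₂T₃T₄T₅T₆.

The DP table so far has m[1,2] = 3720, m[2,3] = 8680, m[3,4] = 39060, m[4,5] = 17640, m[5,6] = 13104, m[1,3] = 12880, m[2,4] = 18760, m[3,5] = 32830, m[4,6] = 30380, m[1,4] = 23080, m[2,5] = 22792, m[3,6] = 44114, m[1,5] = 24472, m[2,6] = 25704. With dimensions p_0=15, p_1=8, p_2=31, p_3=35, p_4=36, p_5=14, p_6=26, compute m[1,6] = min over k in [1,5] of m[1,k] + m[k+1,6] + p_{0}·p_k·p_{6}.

m[1,6] = min over k∈[1,5] of m[1,k]+m[k+1,6]+p_{0}·p_k·p_{6}.
k=1: 0 + 25704 + 15·8·26 = 28824; k=2: 3720 + 44114 + 15·31·26 = 59924; k=3: 12880 + 30380 + 15·35·26 = 56910; k=4: 23080 + 13104 + 15·36·26 = 50224; k=5: 24472 + 0 + 15·14·26 = 29932.
Minimum: 28824 at k=1.

28824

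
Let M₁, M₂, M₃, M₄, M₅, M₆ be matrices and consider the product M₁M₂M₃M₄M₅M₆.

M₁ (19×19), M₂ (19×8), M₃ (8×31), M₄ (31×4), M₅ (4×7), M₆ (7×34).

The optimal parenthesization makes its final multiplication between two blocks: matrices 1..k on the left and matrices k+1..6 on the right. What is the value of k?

Adjacent pairs: M₁M₂ = 19·19·8 = 2888; M₂M₃ = 19·8·31 = 4712; M₃M₄ = 8·31·4 = 992; M₄M₅ = 31·4·7 = 868; M₅M₆ = 4·7·34 = 952.
Length 3: M₁..M₃: k=1: 0+4712+19·19·31=15903; k=2: 2888+0+19·8·31=7600 → min 7600 | M₂..M₄: k=2: 0+992+19·8·4=1600; k=3: 4712+0+19·31·4=7068 → min 1600 | M₃..M₅: k=3: 0+868+8·31·7=2604; k=4: 992+0+8·4·7=1216 → min 1216 | M₄..M₆: k=4: 0+952+31·4·34=5168; k=5: 868+0+31·7·34=8246 → min 5168.
Length 4: M₁..M₄: k=1: 0+1600+19·19·4=3044; k=2: 2888+992+19·8·4=4488; k=3: 7600+0+19·31·4=9956 → min 3044 | M₂..M₅: k=2: 0+1216+19·8·7=2280; k=3: 4712+868+19·31·7=9703; k=4: 1600+0+19·4·7=2132 → min 2132 | M₃..M₆: k=3: 0+5168+8·31·34=13600; k=4: 992+952+8·4·34=3032; k=5: 1216+0+8·7·34=3120 → min 3032.
Length 5: M₁..M₅: k=1: 0+2132+19·19·7=4659; k=2: 2888+1216+19·8·7=5168; k=3: 7600+868+19·31·7=12591; k=4: 3044+0+19·4·7=3576 → min 3576 | M₂..M₆: k=2: 0+3032+19·8·34=8200; k=3: 4712+5168+19·31·34=29906; k=4: 1600+952+19·4·34=5136; k=5: 2132+0+19·7·34=6654 → min 5136.
Top-level splits: k=1: (M₁..M₁)·(M₂..M₆) → 0+5136+19·19·34 = 17410; k=2: (M₁..M₂)·(M₃..M₆) → 2888+3032+19·8·34 = 11088; k=3: (M₁..M₃)·(M₄..M₆) → 7600+5168+19·31·34 = 32794; k=4: (M₁..M₄)·(M₅..M₆) → 3044+952+19·4·34 = 6580; k=5: (M₁..M₅)·(M₆..M₆) → 3576+0+19·7·34 = 8098.
Best split is after M₄, i.e. k = 4.

4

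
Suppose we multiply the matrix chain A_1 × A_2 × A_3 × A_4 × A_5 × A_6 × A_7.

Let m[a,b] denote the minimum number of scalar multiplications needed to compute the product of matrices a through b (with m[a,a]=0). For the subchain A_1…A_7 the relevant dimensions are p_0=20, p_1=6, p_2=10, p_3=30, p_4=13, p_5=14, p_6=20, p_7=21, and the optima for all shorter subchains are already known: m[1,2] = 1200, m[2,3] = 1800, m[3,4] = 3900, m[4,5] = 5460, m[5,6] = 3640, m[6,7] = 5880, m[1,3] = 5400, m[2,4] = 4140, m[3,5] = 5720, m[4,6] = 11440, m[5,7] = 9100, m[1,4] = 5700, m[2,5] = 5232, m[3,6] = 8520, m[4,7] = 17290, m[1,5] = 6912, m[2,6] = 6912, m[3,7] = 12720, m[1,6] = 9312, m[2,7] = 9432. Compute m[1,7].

m[1,7] = min over k∈[1,6] of m[1,k]+m[k+1,7]+p_{0}·p_k·p_{7}.
k=1: 0 + 9432 + 20·6·21 = 11952; k=2: 1200 + 12720 + 20·10·21 = 18120; k=3: 5400 + 17290 + 20·30·21 = 35290; k=4: 5700 + 9100 + 20·13·21 = 20260; k=5: 6912 + 5880 + 20·14·21 = 18672; k=6: 9312 + 0 + 20·20·21 = 17712.
Minimum: 11952 at k=1.

11952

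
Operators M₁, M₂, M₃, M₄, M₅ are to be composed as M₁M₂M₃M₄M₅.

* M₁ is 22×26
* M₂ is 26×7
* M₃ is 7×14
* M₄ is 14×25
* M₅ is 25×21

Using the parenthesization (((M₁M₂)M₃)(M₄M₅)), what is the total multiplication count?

(M₁M₂): 22×26 by 26×7 → 22×7, cost 22·26·7 = 4004
((M₁M₂)M₃): 22×7 by 7×14 → 22×14, cost 22·7·14 = 2156; cumulative 6160
(M₄M₅): 14×25 by 25×21 → 14×21, cost 14·25·21 = 7350
(((M₁M₂)M₃)(M₄M₅)): 22×14 by 14×21 → 22×21, cost 22·14·21 = 6468; cumulative 19978
Total: 19978 scalar multiplications.

19978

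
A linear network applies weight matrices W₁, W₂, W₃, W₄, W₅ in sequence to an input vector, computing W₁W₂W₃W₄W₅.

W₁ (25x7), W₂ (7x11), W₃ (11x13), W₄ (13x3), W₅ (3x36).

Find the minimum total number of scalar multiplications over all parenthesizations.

Adjacent pairs: W₁W₂ = 25·7·11 = 1925; W₂W₃ = 7·11·13 = 1001; W₃W₄ = 11·13·3 = 429; W₄W₅ = 13·3·36 = 1404.
Length 3: W₁..W₃: k=1: 0+1001+25·7·13=3276; k=2: 1925+0+25·11·13=5500 → min 3276 | W₂..W₄: k=2: 0+429+7·11·3=660; k=3: 1001+0+7·13·3=1274 → min 660 | W₃..W₅: k=3: 0+1404+11·13·36=6552; k=4: 429+0+11·3·36=1617 → min 1617.
Length 4: W₁..W₄: k=1: 0+660+25·7·3=1185; k=2: 1925+429+25·11·3=3179; k=3: 3276+0+25·13·3=4251 → min 1185 | W₂..W₅: k=2: 0+1617+7·11·36=4389; k=3: 1001+1404+7·13·36=5681; k=4: 660+0+7·3·36=1416 → min 1416.
Length 5: W₁..W₅: k=1: 0+1416+25·7·36=7716; k=2: 1925+1617+25·11·36=13442; k=3: 3276+1404+25·13·36=16380; k=4: 1185+0+25·3·36=3885 → min 3885.
Optimal order: ((W₁(W₂(W₃W₄)))W₅) with cost 3885.

3885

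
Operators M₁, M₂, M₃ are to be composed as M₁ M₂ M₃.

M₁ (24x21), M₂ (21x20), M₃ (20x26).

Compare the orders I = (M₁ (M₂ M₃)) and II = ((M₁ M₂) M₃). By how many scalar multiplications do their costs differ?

1464

Order I = (M₁ (M₂ M₃)): (M₂ M₃): 21×20 by 20×26 → 21×26, cost 21·20·26 = 10920; (M₁ (M₂ M₃)): 24×21 by 21×26 → 24×26, cost 24·21·26 = 13104; cumulative 24024. Total 24024.
Order II = ((M₁ M₂) M₃): (M₁ M₂): 24×21 by 21×20 → 24×20, cost 24·21·20 = 10080; ((M₁ M₂) M₃): 24×20 by 20×26 → 24×26, cost 24·20·26 = 12480; cumulative 22560. Total 22560.
Difference: |24024 − 22560| = 1464.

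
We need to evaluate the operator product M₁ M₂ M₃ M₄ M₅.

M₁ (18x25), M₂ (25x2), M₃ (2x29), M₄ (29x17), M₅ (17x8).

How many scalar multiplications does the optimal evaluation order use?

2446

Adjacent pairs: M₁M₂ = 18·25·2 = 900; M₂M₃ = 25·2·29 = 1450; M₃M₄ = 2·29·17 = 986; M₄M₅ = 29·17·8 = 3944.
Length 3: M₁..M₃: k=1: 0+1450+18·25·29=14500; k=2: 900+0+18·2·29=1944 → min 1944 | M₂..M₄: k=2: 0+986+25·2·17=1836; k=3: 1450+0+25·29·17=13775 → min 1836 | M₃..M₅: k=3: 0+3944+2·29·8=4408; k=4: 986+0+2·17·8=1258 → min 1258.
Length 4: M₁..M₄: k=1: 0+1836+18·25·17=9486; k=2: 900+986+18·2·17=2498; k=3: 1944+0+18·29·17=10818 → min 2498 | M₂..M₅: k=2: 0+1258+25·2·8=1658; k=3: 1450+3944+25·29·8=11194; k=4: 1836+0+25·17·8=5236 → min 1658.
Length 5: M₁..M₅: k=1: 0+1658+18·25·8=5258; k=2: 900+1258+18·2·8=2446; k=3: 1944+3944+18·29·8=10064; k=4: 2498+0+18·17·8=4946 → min 2446.
Optimal order: ((M₁ M₂) ((M₃ M₄) M₅)) with cost 2446.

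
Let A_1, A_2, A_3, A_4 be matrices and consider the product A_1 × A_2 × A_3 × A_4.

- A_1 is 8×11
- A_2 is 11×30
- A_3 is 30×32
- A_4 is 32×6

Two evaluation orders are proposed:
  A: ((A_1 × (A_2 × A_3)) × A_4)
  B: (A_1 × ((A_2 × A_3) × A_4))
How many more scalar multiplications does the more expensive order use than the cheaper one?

Order A = ((A_1 × (A_2 × A_3)) × A_4): (A_2 × A_3): 11×30 by 30×32 → 11×32, cost 11·30·32 = 10560; (A_1 × (A_2 × A_3)): 8×11 by 11×32 → 8×32, cost 8·11·32 = 2816; cumulative 13376; ((A_1 × (A_2 × A_3)) × A_4): 8×32 by 32×6 → 8×6, cost 8·32·6 = 1536; cumulative 14912. Total 14912.
Order B = (A_1 × ((A_2 × A_3) × A_4)): (A_2 × A_3): 11×30 by 30×32 → 11×32, cost 11·30·32 = 10560; ((A_2 × A_3) × A_4): 11×32 by 32×6 → 11×6, cost 11·32·6 = 2112; cumulative 12672; (A_1 × ((A_2 × A_3) × A_4)): 8×11 by 11×6 → 8×6, cost 8·11·6 = 528; cumulative 13200. Total 13200.
Difference: |14912 − 13200| = 1712.

1712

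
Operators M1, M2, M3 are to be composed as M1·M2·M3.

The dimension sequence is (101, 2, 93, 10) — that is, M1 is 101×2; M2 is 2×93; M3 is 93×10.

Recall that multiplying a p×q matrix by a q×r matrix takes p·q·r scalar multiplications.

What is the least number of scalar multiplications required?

Order (M1·(M2·M3)): (M2·M3): 2×93 by 93×10 → 2×10, cost 2·93·10 = 1860; (M1·(M2·M3)): 101×2 by 2×10 → 101×10, cost 101·2·10 = 2020; cumulative 3880. Total 3880.
Order ((M1·M2)·M3): (M1·M2): 101×2 by 2×93 → 101×93, cost 101·2·93 = 18786; ((M1·M2)·M3): 101×93 by 93×10 → 101×10, cost 101·93·10 = 93930; cumulative 112716. Total 112716.
Minimum: 3880.

3880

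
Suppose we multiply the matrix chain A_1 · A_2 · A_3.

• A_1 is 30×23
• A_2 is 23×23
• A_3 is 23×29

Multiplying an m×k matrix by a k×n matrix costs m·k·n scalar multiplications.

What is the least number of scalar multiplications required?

Order (A_1 · (A_2 · A_3)): (A_2 · A_3): 23×23 by 23×29 → 23×29, cost 23·23·29 = 15341; (A_1 · (A_2 · A_3)): 30×23 by 23×29 → 30×29, cost 30·23·29 = 20010; cumulative 35351. Total 35351.
Order ((A_1 · A_2) · A_3): (A_1 · A_2): 30×23 by 23×23 → 30×23, cost 30·23·23 = 15870; ((A_1 · A_2) · A_3): 30×23 by 23×29 → 30×29, cost 30·23·29 = 20010; cumulative 35880. Total 35880.
Minimum: 35351.

35351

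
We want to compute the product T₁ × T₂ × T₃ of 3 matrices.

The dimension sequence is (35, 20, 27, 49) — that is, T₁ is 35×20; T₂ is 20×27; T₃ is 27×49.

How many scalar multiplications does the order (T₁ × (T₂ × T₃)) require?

(T₂ × T₃): 20×27 by 27×49 → 20×49, cost 20·27·49 = 26460
(T₁ × (T₂ × T₃)): 35×20 by 20×49 → 35×49, cost 35·20·49 = 34300; cumulative 60760
Total: 60760 scalar multiplications.

60760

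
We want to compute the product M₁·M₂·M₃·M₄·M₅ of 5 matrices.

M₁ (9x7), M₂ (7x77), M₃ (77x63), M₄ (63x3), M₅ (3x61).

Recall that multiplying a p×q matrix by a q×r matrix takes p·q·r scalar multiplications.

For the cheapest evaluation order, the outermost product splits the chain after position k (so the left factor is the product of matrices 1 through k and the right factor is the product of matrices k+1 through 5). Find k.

Adjacent pairs: M₁M₂ = 9·7·77 = 4851; M₂M₃ = 7·77·63 = 33957; M₃M₄ = 77·63·3 = 14553; M₄M₅ = 63·3·61 = 11529.
Length 3: M₁..M₃: k=1: 0+33957+9·7·63=37926; k=2: 4851+0+9·77·63=48510 → min 37926 | M₂..M₄: k=2: 0+14553+7·77·3=16170; k=3: 33957+0+7·63·3=35280 → min 16170 | M₃..M₅: k=3: 0+11529+77·63·61=307440; k=4: 14553+0+77·3·61=28644 → min 28644.
Length 4: M₁..M₄: k=1: 0+16170+9·7·3=16359; k=2: 4851+14553+9·77·3=21483; k=3: 37926+0+9·63·3=39627 → min 16359 | M₂..M₅: k=2: 0+28644+7·77·61=61523; k=3: 33957+11529+7·63·61=72387; k=4: 16170+0+7·3·61=17451 → min 17451.
Top-level splits: k=1: (M₁..M₁)·(M₂..M₅) → 0+17451+9·7·61 = 21294; k=2: (M₁..M₂)·(M₃..M₅) → 4851+28644+9·77·61 = 75768; k=3: (M₁..M₃)·(M₄..M₅) → 37926+11529+9·63·61 = 84042; k=4: (M₁..M₄)·(M₅..M₅) → 16359+0+9·3·61 = 18006.
Best split is after M₄, i.e. k = 4.

4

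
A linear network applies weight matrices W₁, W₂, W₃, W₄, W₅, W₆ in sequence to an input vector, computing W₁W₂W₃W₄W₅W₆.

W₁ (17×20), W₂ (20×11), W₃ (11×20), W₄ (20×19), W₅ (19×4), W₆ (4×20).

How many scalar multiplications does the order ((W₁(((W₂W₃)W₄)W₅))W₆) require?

16240

(W₂W₃): 20×11 by 11×20 → 20×20, cost 20·11·20 = 4400
((W₂W₃)W₄): 20×20 by 20×19 → 20×19, cost 20·20·19 = 7600; cumulative 12000
(((W₂W₃)W₄)W₅): 20×19 by 19×4 → 20×4, cost 20·19·4 = 1520; cumulative 13520
(W₁(((W₂W₃)W₄)W₅)): 17×20 by 20×4 → 17×4, cost 17·20·4 = 1360; cumulative 14880
((W₁(((W₂W₃)W₄)W₅))W₆): 17×4 by 4×20 → 17×20, cost 17·4·20 = 1360; cumulative 16240
Total: 16240 scalar multiplications.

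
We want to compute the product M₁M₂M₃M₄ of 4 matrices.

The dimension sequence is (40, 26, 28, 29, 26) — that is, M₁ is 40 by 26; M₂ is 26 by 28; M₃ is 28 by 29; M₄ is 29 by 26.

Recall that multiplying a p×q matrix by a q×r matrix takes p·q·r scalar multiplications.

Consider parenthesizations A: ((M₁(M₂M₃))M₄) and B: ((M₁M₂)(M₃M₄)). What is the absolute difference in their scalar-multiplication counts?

Order A = ((M₁(M₂M₃))M₄): (M₂M₃): 26×28 by 28×29 → 26×29, cost 26·28·29 = 21112; (M₁(M₂M₃)): 40×26 by 26×29 → 40×29, cost 40·26·29 = 30160; cumulative 51272; ((M₁(M₂M₃))M₄): 40×29 by 29×26 → 40×26, cost 40·29·26 = 30160; cumulative 81432. Total 81432.
Order B = ((M₁M₂)(M₃M₄)): (M₁M₂): 40×26 by 26×28 → 40×28, cost 40·26·28 = 29120; (M₃M₄): 28×29 by 29×26 → 28×26, cost 28·29·26 = 21112; ((M₁M₂)(M₃M₄)): 40×28 by 28×26 → 40×26, cost 40·28·26 = 29120; cumulative 79352. Total 79352.
Difference: |81432 − 79352| = 2080.

2080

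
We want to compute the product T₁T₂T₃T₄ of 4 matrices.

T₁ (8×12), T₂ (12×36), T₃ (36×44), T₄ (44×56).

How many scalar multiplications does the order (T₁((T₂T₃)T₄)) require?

(T₂T₃): 12×36 by 36×44 → 12×44, cost 12·36·44 = 19008
((T₂T₃)T₄): 12×44 by 44×56 → 12×56, cost 12·44·56 = 29568; cumulative 48576
(T₁((T₂T₃)T₄)): 8×12 by 12×56 → 8×56, cost 8·12·56 = 5376; cumulative 53952
Total: 53952 scalar multiplications.

53952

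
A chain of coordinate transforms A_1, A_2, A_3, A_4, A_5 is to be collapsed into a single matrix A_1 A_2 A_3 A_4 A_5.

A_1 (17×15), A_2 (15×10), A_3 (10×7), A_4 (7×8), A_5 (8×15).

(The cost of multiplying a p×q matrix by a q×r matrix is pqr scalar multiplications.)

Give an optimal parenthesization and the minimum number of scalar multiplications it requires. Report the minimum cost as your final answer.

Adjacent pairs: A_1A_2 = 17·15·10 = 2550; A_2A_3 = 15·10·7 = 1050; A_3A_4 = 10·7·8 = 560; A_4A_5 = 7·8·15 = 840.
Length 3: A_1..A_3: k=1: 0+1050+17·15·7=2835; k=2: 2550+0+17·10·7=3740 → min 2835 | A_2..A_4: k=2: 0+560+15·10·8=1760; k=3: 1050+0+15·7·8=1890 → min 1760 | A_3..A_5: k=3: 0+840+10·7·15=1890; k=4: 560+0+10·8·15=1760 → min 1760.
Length 4: A_1..A_4: k=1: 0+1760+17·15·8=3800; k=2: 2550+560+17·10·8=4470; k=3: 2835+0+17·7·8=3787 → min 3787 | A_2..A_5: k=2: 0+1760+15·10·15=4010; k=3: 1050+840+15·7·15=3465; k=4: 1760+0+15·8·15=3560 → min 3465.
Length 5: A_1..A_5: k=1: 0+3465+17·15·15=7290; k=2: 2550+1760+17·10·15=6860; k=3: 2835+840+17·7·15=5460; k=4: 3787+0+17·8·15=5827 → min 5460.
Optimal parenthesization: ((A_1 (A_2 A_3)) (A_4 A_5)) with cost 5460.

5460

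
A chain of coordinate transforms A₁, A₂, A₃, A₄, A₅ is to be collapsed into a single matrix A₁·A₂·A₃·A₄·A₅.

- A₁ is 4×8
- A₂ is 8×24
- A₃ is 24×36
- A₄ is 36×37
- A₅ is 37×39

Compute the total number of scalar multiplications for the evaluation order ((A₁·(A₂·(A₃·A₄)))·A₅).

(A₃·A₄): 24×36 by 36×37 → 24×37, cost 24·36·37 = 31968
(A₂·(A₃·A₄)): 8×24 by 24×37 → 8×37, cost 8·24·37 = 7104; cumulative 39072
(A₁·(A₂·(A₃·A₄))): 4×8 by 8×37 → 4×37, cost 4·8·37 = 1184; cumulative 40256
((A₁·(A₂·(A₃·A₄)))·A₅): 4×37 by 37×39 → 4×39, cost 4·37·39 = 5772; cumulative 46028
Total: 46028 scalar multiplications.

46028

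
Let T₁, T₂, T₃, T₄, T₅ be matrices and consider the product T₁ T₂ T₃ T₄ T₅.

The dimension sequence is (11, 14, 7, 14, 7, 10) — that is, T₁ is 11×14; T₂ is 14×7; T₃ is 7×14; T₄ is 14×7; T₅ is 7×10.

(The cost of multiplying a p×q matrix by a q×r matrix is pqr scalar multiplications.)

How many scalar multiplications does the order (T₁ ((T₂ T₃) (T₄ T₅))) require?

5852

(T₂ T₃): 14×7 by 7×14 → 14×14, cost 14·7·14 = 1372
(T₄ T₅): 14×7 by 7×10 → 14×10, cost 14·7·10 = 980
((T₂ T₃) (T₄ T₅)): 14×14 by 14×10 → 14×10, cost 14·14·10 = 1960; cumulative 4312
(T₁ ((T₂ T₃) (T₄ T₅))): 11×14 by 14×10 → 11×10, cost 11·14·10 = 1540; cumulative 5852
Total: 5852 scalar multiplications.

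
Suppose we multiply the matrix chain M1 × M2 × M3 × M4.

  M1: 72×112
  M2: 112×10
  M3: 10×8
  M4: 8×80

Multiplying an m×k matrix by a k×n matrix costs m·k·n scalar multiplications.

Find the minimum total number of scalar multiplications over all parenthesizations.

Adjacent pairs: M1M2 = 72·112·10 = 80640; M2M3 = 112·10·8 = 8960; M3M4 = 10·8·80 = 6400.
Length 3: M1..M3: k=1: 0+8960+72·112·8=73472; k=2: 80640+0+72·10·8=86400 → min 73472 | M2..M4: k=2: 0+6400+112·10·80=96000; k=3: 8960+0+112·8·80=80640 → min 80640.
Length 4: M1..M4: k=1: 0+80640+72·112·80=725760; k=2: 80640+6400+72·10·80=144640; k=3: 73472+0+72·8·80=119552 → min 119552.
Optimal order: ((M1 × (M2 × M3)) × M4) with cost 119552.

119552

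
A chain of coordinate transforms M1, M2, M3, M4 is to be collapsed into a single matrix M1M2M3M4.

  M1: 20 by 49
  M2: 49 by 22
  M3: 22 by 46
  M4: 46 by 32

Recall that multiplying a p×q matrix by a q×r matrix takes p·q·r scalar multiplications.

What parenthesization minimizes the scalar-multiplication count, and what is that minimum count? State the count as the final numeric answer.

Adjacent pairs: M1M2 = 20·49·22 = 21560; M2M3 = 49·22·46 = 49588; M3M4 = 22·46·32 = 32384.
Length 3: M1..M3: k=1: 0+49588+20·49·46=94668; k=2: 21560+0+20·22·46=41800 → min 41800 | M2..M4: k=2: 0+32384+49·22·32=66880; k=3: 49588+0+49·46·32=121716 → min 66880.
Length 4: M1..M4: k=1: 0+66880+20·49·32=98240; k=2: 21560+32384+20·22·32=68024; k=3: 41800+0+20·46·32=71240 → min 68024.
Optimal parenthesization: ((M1M2)(M3M4)) with cost 68024.

68024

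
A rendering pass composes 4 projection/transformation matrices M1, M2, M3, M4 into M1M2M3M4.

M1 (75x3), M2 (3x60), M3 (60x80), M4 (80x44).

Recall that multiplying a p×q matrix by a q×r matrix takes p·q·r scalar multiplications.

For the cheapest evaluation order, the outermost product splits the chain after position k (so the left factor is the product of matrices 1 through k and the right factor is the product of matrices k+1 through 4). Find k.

1

Adjacent pairs: M1M2 = 75·3·60 = 13500; M2M3 = 3·60·80 = 14400; M3M4 = 60·80·44 = 211200.
Length 3: M1..M3: k=1: 0+14400+75·3·80=32400; k=2: 13500+0+75·60·80=373500 → min 32400 | M2..M4: k=2: 0+211200+3·60·44=219120; k=3: 14400+0+3·80·44=24960 → min 24960.
Top-level splits: k=1: (M1..M1)·(M2..M4) → 0+24960+75·3·44 = 34860; k=2: (M1..M2)·(M3..M4) → 13500+211200+75·60·44 = 422700; k=3: (M1..M3)·(M4..M4) → 32400+0+75·80·44 = 296400.
Best split is after M1, i.e. k = 1.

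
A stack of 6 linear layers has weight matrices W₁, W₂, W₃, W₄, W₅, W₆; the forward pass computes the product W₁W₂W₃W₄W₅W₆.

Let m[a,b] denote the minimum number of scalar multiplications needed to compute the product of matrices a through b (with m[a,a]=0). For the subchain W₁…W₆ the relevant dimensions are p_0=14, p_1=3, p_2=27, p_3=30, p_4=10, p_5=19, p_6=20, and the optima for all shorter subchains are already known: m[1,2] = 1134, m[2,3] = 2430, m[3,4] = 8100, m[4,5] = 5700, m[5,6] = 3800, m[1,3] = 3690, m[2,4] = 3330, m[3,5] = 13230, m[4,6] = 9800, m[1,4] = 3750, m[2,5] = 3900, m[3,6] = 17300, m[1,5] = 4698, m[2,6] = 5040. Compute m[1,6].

m[1,6] = min over k∈[1,5] of m[1,k]+m[k+1,6]+p_{0}·p_k·p_{6}.
k=1: 0 + 5040 + 14·3·20 = 5880; k=2: 1134 + 17300 + 14·27·20 = 25994; k=3: 3690 + 9800 + 14·30·20 = 21890; k=4: 3750 + 3800 + 14·10·20 = 10350; k=5: 4698 + 0 + 14·19·20 = 10018.
Minimum: 5880 at k=1.

5880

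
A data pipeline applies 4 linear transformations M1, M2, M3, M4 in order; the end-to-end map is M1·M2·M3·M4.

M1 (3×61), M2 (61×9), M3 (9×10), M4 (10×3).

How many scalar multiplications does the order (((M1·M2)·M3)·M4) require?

(M1·M2): 3×61 by 61×9 → 3×9, cost 3·61·9 = 1647
((M1·M2)·M3): 3×9 by 9×10 → 3×10, cost 3·9·10 = 270; cumulative 1917
(((M1·M2)·M3)·M4): 3×10 by 10×3 → 3×3, cost 3·10·3 = 90; cumulative 2007
Total: 2007 scalar multiplications.

2007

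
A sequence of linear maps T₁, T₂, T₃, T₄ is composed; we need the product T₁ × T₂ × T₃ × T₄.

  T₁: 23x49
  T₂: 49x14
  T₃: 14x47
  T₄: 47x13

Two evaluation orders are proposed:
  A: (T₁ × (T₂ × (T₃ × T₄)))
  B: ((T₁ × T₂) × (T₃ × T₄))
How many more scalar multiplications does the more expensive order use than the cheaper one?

3605

Order A = (T₁ × (T₂ × (T₃ × T₄))): (T₃ × T₄): 14×47 by 47×13 → 14×13, cost 14·47·13 = 8554; (T₂ × (T₃ × T₄)): 49×14 by 14×13 → 49×13, cost 49·14·13 = 8918; cumulative 17472; (T₁ × (T₂ × (T₃ × T₄))): 23×49 by 49×13 → 23×13, cost 23·49·13 = 14651; cumulative 32123. Total 32123.
Order B = ((T₁ × T₂) × (T₃ × T₄)): (T₁ × T₂): 23×49 by 49×14 → 23×14, cost 23·49·14 = 15778; (T₃ × T₄): 14×47 by 47×13 → 14×13, cost 14·47·13 = 8554; ((T₁ × T₂) × (T₃ × T₄)): 23×14 by 14×13 → 23×13, cost 23·14·13 = 4186; cumulative 28518. Total 28518.
Difference: |32123 − 28518| = 3605.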